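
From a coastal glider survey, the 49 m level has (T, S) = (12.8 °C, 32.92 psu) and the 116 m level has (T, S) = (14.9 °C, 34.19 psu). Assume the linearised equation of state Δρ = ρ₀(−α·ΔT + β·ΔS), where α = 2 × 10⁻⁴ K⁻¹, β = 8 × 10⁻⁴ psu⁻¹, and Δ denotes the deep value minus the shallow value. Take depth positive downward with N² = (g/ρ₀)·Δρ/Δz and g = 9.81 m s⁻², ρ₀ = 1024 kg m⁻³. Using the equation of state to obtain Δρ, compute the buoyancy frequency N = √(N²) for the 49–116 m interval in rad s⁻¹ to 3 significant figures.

9.34 × 10⁻³ rad s⁻¹

ΔT = +2.1 K, ΔS = +1.27 psu (deep − shallow).
Δρ/ρ₀ = −αΔT + βΔS = -4.20 × 10⁻⁴ + 1.016 × 10⁻³ = 5.96 × 10⁻⁴, so Δρ ≈ 0.6103 kg m⁻³.
N² = (g/ρ₀)·Δρ/Δz = g·(Δρ/ρ₀)/Δz = 9.81 × 5.96 × 10⁻⁴ / 67 = 8.7265 × 10⁻⁵ s⁻².
N = √(8.7265 × 10⁻⁵) = 9.3416 × 10⁻³ rad s⁻¹ ≈ 9.34 × 10⁻³ rad s⁻¹.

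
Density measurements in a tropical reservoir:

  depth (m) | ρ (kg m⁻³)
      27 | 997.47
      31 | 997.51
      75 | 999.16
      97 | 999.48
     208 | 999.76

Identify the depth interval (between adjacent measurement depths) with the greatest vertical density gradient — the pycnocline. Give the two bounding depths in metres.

Compute the density gradient over each adjacent pair:
  27–31 m: Δρ/Δz = 0.04/4 = 0.010 kg m⁻⁴
  31–75 m: Δρ/Δz = 1.65/44 = 0.037 kg m⁻⁴
  75–97 m: Δρ/Δz = 0.32/22 = 0.015 kg m⁻⁴
  97–208 m: Δρ/Δz = 0.28/111 = 2.5 × 10⁻³ kg m⁻⁴
The largest gradient is in the 31–75 m interval — the pycnocline.

31–75 m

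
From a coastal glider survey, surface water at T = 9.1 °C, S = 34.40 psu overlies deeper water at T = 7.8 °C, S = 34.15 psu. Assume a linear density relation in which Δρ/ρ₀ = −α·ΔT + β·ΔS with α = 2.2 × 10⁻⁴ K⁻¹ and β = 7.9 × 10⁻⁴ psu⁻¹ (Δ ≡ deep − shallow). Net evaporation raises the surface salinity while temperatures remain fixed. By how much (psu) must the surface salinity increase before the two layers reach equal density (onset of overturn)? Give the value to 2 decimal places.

Neutral buoyancy requires −α(T_deep − T_surf) + β(S_deep − S_surf′) = 0.
S_surf′ = S_deep − (α/β)·ΔT = 34.15 − (2.2 × 10⁻⁴/7.9 × 10⁻⁴)·(-1.3) = 34.5120 psu.
Increase required: 34.5120 − 34.40 = 0.1120 psu.

0.11 psu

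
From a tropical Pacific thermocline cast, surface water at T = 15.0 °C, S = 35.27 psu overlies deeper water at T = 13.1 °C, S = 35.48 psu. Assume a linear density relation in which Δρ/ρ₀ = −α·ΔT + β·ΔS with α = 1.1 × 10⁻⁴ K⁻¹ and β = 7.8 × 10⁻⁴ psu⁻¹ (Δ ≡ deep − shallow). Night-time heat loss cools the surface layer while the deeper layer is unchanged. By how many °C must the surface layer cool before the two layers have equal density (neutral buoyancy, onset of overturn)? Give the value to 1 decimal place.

Neutral buoyancy requires Δρ = 0, i.e. −α(T_deep − T_surf′) + β(S_deep − S_surf) = 0.
T_surf′ = T_deep − (β/α)·ΔS = 13.1 − (7.8 × 10⁻⁴/1.1 × 10⁻⁴)·(+0.21) = 11.611 °C.
Cooling required: 15.0 − (11.611) = 3.389 °C.

3.4 °C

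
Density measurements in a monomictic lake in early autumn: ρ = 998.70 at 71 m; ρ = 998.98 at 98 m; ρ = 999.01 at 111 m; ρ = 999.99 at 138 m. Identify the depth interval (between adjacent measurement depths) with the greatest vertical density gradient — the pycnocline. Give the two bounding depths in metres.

111–138 m

Compute the density gradient over each adjacent pair:
  71–98 m: Δρ/Δz = 0.28/27 = 0.010 kg m⁻⁴
  98–111 m: Δρ/Δz = 0.03/13 = 2.3 × 10⁻³ kg m⁻⁴
  111–138 m: Δρ/Δz = 0.98/27 = 0.036 kg m⁻⁴
The largest gradient is in the 111–138 m interval — the pycnocline.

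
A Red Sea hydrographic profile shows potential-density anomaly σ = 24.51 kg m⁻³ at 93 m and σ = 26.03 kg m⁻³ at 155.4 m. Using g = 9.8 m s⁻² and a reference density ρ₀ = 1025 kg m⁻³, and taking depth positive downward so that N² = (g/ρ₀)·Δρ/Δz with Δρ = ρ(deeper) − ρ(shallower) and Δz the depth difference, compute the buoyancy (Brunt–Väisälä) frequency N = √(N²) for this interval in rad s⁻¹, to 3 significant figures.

0.0153 rad s⁻¹

Δρ = 1026.03 − 1024.51 = 1.52 kg m⁻³ over Δz = 155.4 − 93 = 62.4 m.
N² = (9.8/1025) × (1.52/62.4) = 2.3290 × 10⁻⁴ s⁻².
N = √(2.3290 × 10⁻⁴) = 0.015261 rad s⁻¹ ≈ 0.0153 rad s⁻¹.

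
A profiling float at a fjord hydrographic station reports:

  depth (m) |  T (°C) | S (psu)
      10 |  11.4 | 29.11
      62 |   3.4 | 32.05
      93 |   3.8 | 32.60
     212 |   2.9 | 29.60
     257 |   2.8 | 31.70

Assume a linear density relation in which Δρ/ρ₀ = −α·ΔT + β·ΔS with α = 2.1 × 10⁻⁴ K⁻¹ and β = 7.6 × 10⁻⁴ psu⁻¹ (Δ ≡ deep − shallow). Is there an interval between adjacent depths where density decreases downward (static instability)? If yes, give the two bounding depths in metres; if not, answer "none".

93–212 m

Evaluate Δρ/ρ₀ = −αΔT + βΔS across each adjacent pair:
  10–62 m: −αΔT+βΔS = −(2.1 × 10⁻⁴)(-8.0)+(7.6 × 10⁻⁴)(+2.94) = 3.9 × 10⁻³ → stable
  62–93 m: −αΔT+βΔS = −(2.1 × 10⁻⁴)(+0.4)+(7.6 × 10⁻⁴)(+0.55) = 3.3 × 10⁻⁴ → stable
  93–212 m: −αΔT+βΔS = −(2.1 × 10⁻⁴)(-0.9)+(7.6 × 10⁻⁴)(-3.00) = -2.1 × 10⁻³ → UNSTABLE
  212–257 m: −αΔT+βΔS = −(2.1 × 10⁻⁴)(-0.1)+(7.6 × 10⁻⁴)(+2.10) = 1.6 × 10⁻³ → stable
The 93–212 m interval has Δρ < 0: lighter water underlies denser water.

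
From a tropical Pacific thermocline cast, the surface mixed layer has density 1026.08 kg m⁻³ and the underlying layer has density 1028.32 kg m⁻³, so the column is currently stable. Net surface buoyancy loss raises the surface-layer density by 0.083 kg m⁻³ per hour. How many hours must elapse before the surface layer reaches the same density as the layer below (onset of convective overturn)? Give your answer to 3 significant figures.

27.0 hours

Density deficit of the surface layer: 1028.32 − 1026.08 = 2.24 kg m⁻³.
Required change = 2.24 / 0.083 = 27.0 hours.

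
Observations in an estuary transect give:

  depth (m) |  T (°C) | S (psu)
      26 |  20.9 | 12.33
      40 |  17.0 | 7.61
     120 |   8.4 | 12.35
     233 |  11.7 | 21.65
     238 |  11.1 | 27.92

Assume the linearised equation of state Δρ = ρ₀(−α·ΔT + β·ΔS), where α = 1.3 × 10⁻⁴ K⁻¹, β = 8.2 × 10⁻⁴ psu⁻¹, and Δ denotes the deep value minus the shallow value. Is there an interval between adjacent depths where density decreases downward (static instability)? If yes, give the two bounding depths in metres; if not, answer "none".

26–40 m

Evaluate Δρ/ρ₀ = −αΔT + βΔS across each adjacent pair:
  26–40 m: −αΔT+βΔS = −(1.3 × 10⁻⁴)(-3.9)+(8.2 × 10⁻⁴)(-4.72) = -3.4 × 10⁻³ → UNSTABLE
  40–120 m: −αΔT+βΔS = −(1.3 × 10⁻⁴)(-8.6)+(8.2 × 10⁻⁴)(+4.74) = 5.0 × 10⁻³ → stable
  120–233 m: −αΔT+βΔS = −(1.3 × 10⁻⁴)(+3.3)+(8.2 × 10⁻⁴)(+9.30) = 7.2 × 10⁻³ → stable
  233–238 m: −αΔT+βΔS = −(1.3 × 10⁻⁴)(-0.6)+(8.2 × 10⁻⁴)(+6.27) = 5.2 × 10⁻³ → stable
The 26–40 m interval has Δρ < 0: lighter water underlies denser water.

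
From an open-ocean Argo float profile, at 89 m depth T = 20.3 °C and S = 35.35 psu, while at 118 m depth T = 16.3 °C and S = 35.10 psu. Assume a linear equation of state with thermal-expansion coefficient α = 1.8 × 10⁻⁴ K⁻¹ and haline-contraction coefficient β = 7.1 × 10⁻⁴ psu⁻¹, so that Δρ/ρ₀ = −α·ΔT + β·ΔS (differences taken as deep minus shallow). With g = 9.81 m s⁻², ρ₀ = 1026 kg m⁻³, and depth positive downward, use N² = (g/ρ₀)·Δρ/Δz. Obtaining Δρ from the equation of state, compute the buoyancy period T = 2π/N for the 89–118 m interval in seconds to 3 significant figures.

464 s

ΔT = -4.0 K, ΔS = -0.25 psu (deep − shallow).
Δρ/ρ₀ = −αΔT + βΔS = 7.20 × 10⁻⁴ − 1.775 × 10⁻⁴ = 5.425 × 10⁻⁴, so Δρ ≈ 0.5566 kg m⁻³.
N² = (g/ρ₀)·Δρ/Δz = g·(Δρ/ρ₀)/Δz = 9.81 × 5.425 × 10⁻⁴ / 29 = 1.8351 × 10⁻⁴ s⁻².
N = √(1.8351 × 10⁻⁴) = 0.013547 rad s⁻¹ → T = 2π/N = 463.81 s ≈ 464 s.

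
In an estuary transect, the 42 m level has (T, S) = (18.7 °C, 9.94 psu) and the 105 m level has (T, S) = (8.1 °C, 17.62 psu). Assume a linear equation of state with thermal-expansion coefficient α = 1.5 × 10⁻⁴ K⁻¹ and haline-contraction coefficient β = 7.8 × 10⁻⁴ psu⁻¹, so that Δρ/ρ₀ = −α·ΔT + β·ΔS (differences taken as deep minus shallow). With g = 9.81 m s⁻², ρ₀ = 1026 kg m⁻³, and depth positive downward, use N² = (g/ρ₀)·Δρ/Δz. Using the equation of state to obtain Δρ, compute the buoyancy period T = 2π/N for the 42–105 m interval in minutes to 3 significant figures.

3.05 min

ΔT = -10.6 K, ΔS = +7.68 psu (deep − shallow).
Δρ/ρ₀ = −αΔT + βΔS = 1.59 × 10⁻³ + 5.9904 × 10⁻³ = 7.5804 × 10⁻³, so Δρ ≈ 7.777 kg m⁻³.
N² = (g/ρ₀)·Δρ/Δz = g·(Δρ/ρ₀)/Δz = 9.81 × 7.5804 × 10⁻³ / 63 = 1.1804 × 10⁻³ s⁻².
N = √(1.1804 × 10⁻³) = 0.034357 rad s⁻¹ → T = 2π/N = 182.88 s = 3.0480 min ≈ 3.05 min.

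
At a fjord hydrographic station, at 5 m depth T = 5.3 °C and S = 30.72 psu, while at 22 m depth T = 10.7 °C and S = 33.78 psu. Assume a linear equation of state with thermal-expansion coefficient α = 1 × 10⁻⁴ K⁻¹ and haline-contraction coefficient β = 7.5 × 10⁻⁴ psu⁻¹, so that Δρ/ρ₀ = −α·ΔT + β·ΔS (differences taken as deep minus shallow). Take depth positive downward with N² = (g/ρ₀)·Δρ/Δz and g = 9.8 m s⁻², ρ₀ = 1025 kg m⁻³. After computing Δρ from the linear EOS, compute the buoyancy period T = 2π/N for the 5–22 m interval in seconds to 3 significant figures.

198 s

ΔT = +5.4 K, ΔS = +3.06 psu (deep − shallow).
Δρ/ρ₀ = −αΔT + βΔS = -5.40 × 10⁻⁴ + 2.295 × 10⁻³ = 1.755 × 10⁻³, so Δρ ≈ 1.799 kg m⁻³.
N² = (g/ρ₀)·Δρ/Δz = g·(Δρ/ρ₀)/Δz = 9.8 × 1.755 × 10⁻³ / 17 = 1.0117 × 10⁻³ s⁻².
N = √(1.0117 × 10⁻³) = 0.031807 rad s⁻¹ → T = 2π/N = 197.54 s ≈ 198 s.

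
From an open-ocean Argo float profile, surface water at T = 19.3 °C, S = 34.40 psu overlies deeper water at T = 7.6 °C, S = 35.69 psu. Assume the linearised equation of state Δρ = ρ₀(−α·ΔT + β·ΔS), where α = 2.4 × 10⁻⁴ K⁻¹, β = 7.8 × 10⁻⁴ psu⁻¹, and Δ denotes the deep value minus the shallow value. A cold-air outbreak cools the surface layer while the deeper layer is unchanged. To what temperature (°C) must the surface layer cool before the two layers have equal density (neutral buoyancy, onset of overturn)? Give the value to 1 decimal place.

3.4 °C

Neutral buoyancy requires Δρ = 0, i.e. −α(T_deep − T_surf′) + β(S_deep − S_surf) = 0.
T_surf′ = T_deep − (β/α)·ΔS = 7.6 − (7.8 × 10⁻⁴/2.4 × 10⁻⁴)·(+1.29) = 3.407 °C.
Cooling required: 19.3 − (3.407) = 15.893 °C.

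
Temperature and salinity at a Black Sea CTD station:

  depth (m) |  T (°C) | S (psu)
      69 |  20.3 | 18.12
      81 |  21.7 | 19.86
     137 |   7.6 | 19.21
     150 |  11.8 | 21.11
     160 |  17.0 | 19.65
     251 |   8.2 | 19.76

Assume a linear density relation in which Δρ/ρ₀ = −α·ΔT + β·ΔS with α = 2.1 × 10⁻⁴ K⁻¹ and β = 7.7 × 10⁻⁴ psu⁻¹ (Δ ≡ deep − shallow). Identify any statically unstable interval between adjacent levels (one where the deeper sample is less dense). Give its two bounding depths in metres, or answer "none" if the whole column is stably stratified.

Evaluate Δρ/ρ₀ = −αΔT + βΔS across each adjacent pair:
  69–81 m: −αΔT+βΔS = −(2.1 × 10⁻⁴)(+1.4)+(7.7 × 10⁻⁴)(+1.74) = 1.0 × 10⁻³ → stable
  81–137 m: −αΔT+βΔS = −(2.1 × 10⁻⁴)(-14.1)+(7.7 × 10⁻⁴)(-0.65) = 2.5 × 10⁻³ → stable
  137–150 m: −αΔT+βΔS = −(2.1 × 10⁻⁴)(+4.2)+(7.7 × 10⁻⁴)(+1.90) = 5.8 × 10⁻⁴ → stable
  150–160 m: −αΔT+βΔS = −(2.1 × 10⁻⁴)(+5.2)+(7.7 × 10⁻⁴)(-1.46) = -2.2 × 10⁻³ → UNSTABLE
  160–251 m: −αΔT+βΔS = −(2.1 × 10⁻⁴)(-8.8)+(7.7 × 10⁻⁴)(+0.11) = 1.9 × 10⁻³ → stable
The 150–160 m interval has Δρ < 0: lighter water underlies denser water.

150–160 m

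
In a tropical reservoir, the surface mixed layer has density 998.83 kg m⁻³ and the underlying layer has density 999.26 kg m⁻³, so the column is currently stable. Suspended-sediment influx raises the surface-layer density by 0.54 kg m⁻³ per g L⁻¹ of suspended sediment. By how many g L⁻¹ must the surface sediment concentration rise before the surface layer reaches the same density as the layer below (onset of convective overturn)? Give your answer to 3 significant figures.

Density deficit of the surface layer: 999.26 − 998.83 = 0.43 kg m⁻³.
Required change = 0.43 / 0.54 = 0.796 g L⁻¹.

0.796 g L⁻¹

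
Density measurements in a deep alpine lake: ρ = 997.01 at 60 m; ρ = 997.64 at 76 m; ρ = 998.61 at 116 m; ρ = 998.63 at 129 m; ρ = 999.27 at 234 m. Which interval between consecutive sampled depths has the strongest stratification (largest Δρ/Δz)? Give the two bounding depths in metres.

Compute the density gradient over each adjacent pair:
  60–76 m: Δρ/Δz = 0.63/16 = 0.039 kg m⁻⁴
  76–116 m: Δρ/Δz = 0.97/40 = 0.024 kg m⁻⁴
  116–129 m: Δρ/Δz = 0.02/13 = 1.5 × 10⁻³ kg m⁻⁴
  129–234 m: Δρ/Δz = 0.64/105 = 6.1 × 10⁻³ kg m⁻⁴
The largest gradient is in the 60–76 m interval — the pycnocline.

60–76 m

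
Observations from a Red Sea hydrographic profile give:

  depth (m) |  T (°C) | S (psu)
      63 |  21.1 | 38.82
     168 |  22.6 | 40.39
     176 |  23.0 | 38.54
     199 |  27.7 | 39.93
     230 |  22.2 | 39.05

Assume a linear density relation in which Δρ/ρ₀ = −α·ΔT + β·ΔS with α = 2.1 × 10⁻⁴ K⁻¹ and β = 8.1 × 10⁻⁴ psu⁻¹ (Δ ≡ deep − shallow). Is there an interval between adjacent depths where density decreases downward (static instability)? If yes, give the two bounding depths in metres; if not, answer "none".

168–176 m

Evaluate Δρ/ρ₀ = −αΔT + βΔS across each adjacent pair:
  63–168 m: −αΔT+βΔS = −(2.1 × 10⁻⁴)(+1.5)+(8.1 × 10⁻⁴)(+1.57) = 9.6 × 10⁻⁴ → stable
  168–176 m: −αΔT+βΔS = −(2.1 × 10⁻⁴)(+0.4)+(8.1 × 10⁻⁴)(-1.85) = -1.6 × 10⁻³ → UNSTABLE
  176–199 m: −αΔT+βΔS = −(2.1 × 10⁻⁴)(+4.7)+(8.1 × 10⁻⁴)(+1.39) = 1.4 × 10⁻⁴ → stable
  199–230 m: −αΔT+βΔS = −(2.1 × 10⁻⁴)(-5.5)+(8.1 × 10⁻⁴)(-0.88) = 4.4 × 10⁻⁴ → stable
The 168–176 m interval has Δρ < 0: lighter water underlies denser water.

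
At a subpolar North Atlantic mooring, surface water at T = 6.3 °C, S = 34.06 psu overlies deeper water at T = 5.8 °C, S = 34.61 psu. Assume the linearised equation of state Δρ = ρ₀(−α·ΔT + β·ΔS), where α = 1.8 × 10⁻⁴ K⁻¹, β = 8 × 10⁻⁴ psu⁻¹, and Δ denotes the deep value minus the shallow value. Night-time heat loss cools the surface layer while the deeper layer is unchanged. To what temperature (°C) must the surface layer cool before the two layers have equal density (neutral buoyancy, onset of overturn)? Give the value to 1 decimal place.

3.4 °C

Neutral buoyancy requires Δρ = 0, i.e. −α(T_deep − T_surf′) + β(S_deep − S_surf) = 0.
T_surf′ = T_deep − (β/α)·ΔS = 5.8 − (8 × 10⁻⁴/1.8 × 10⁻⁴)·(+0.55) = 3.356 °C.
Cooling required: 6.3 − (3.356) = 2.944 °C.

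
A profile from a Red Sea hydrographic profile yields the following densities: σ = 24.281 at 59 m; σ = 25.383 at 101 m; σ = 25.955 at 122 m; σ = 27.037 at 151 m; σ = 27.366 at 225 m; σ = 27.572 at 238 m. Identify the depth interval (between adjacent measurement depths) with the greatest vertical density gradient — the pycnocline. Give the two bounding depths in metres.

122–151 m

Compute the density gradient over each adjacent pair:
  59–101 m: Δρ/Δz = 1.102/42 = 0.026 kg m⁻⁴
  101–122 m: Δρ/Δz = 0.572/21 = 0.027 kg m⁻⁴
  122–151 m: Δρ/Δz = 1.082/29 = 0.037 kg m⁻⁴
  151–225 m: Δρ/Δz = 0.329/74 = 4.4 × 10⁻³ kg m⁻⁴
  225–238 m: Δρ/Δz = 0.206/13 = 0.016 kg m⁻⁴
The largest gradient is in the 122–151 m interval — the pycnocline.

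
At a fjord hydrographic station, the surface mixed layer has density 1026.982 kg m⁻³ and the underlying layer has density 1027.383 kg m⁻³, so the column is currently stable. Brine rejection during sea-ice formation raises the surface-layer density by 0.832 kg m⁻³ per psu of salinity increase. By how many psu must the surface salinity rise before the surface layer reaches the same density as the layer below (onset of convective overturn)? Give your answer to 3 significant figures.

Density deficit of the surface layer: 1027.383 − 1026.982 = 0.401 kg m⁻³.
Required change = 0.401 / 0.832 = 0.482 psu.

0.482 psu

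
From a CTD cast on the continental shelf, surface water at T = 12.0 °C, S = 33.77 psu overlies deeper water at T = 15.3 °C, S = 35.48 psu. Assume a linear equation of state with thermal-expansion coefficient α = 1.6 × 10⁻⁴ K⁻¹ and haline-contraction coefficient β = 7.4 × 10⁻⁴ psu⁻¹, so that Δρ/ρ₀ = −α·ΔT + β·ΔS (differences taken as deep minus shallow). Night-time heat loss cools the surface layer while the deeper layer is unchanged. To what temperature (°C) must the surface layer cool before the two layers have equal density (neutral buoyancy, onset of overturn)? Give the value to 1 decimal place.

7.4 °C

Neutral buoyancy requires Δρ = 0, i.e. −α(T_deep − T_surf′) + β(S_deep − S_surf) = 0.
T_surf′ = T_deep − (β/α)·ΔS = 15.3 − (7.4 × 10⁻⁴/1.6 × 10⁻⁴)·(+1.71) = 7.391 °C.
Cooling required: 12.0 − (7.391) = 4.609 °C.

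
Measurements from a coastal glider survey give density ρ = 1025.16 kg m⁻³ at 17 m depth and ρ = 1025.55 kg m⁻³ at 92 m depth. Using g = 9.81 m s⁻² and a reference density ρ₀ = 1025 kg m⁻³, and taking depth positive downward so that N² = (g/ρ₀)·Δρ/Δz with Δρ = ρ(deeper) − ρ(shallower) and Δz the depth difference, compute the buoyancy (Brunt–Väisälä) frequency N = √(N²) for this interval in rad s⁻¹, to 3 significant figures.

Δρ = 1025.55 − 1025.16 = 0.39 kg m⁻³ over Δz = 92 − 17 = 75 m.
N² = (9.81/1025) × (0.39/75) = 4.9768 × 10⁻⁵ s⁻².
N = √(4.9768 × 10⁻⁵) = 7.0546 × 10⁻³ rad s⁻¹ ≈ 7.05 × 10⁻³ rad s⁻¹.

7.05 × 10⁻³ rad s⁻¹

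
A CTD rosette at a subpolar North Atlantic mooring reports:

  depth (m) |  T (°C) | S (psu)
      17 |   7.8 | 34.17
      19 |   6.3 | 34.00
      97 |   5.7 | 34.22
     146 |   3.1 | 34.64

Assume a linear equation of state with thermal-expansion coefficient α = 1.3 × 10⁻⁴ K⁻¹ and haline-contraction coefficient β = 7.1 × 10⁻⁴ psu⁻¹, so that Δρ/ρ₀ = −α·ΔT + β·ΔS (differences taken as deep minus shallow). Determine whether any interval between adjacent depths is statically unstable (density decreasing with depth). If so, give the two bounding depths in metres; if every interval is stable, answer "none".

Evaluate Δρ/ρ₀ = −αΔT + βΔS across each adjacent pair:
  17–19 m: −αΔT+βΔS = −(1.3 × 10⁻⁴)(-1.5)+(7.1 × 10⁻⁴)(-0.17) = 7.4 × 10⁻⁵ → stable
  19–97 m: −αΔT+βΔS = −(1.3 × 10⁻⁴)(-0.6)+(7.1 × 10⁻⁴)(+0.22) = 2.3 × 10⁻⁴ → stable
  97–146 m: −αΔT+βΔS = −(1.3 × 10⁻⁴)(-2.6)+(7.1 × 10⁻⁴)(+0.42) = 6.4 × 10⁻⁴ → stable
Every interval has Δρ > 0: the column is stably stratified throughout.

none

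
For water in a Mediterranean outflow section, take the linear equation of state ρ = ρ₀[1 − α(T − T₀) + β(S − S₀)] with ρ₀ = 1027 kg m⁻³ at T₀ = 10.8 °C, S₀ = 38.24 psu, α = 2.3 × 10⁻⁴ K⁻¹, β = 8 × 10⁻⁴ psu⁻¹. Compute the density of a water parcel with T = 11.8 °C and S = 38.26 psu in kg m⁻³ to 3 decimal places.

1026.780 kg m⁻³

T − T₀ = +1.0 K, S − S₀ = +0.02 psu.
Bracket = 1 − α·(+1.0) + β·(+0.02) = 1 + (-2.14 × 10⁻⁴) = 0.9997860.
ρ = 1027 × 0.9997860 = 1026.780 kg m⁻³.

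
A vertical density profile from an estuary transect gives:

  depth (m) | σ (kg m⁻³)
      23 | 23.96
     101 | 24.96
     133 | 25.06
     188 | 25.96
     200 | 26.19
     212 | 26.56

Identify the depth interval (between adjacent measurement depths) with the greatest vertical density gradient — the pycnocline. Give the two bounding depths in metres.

200–212 m

Compute the density gradient over each adjacent pair:
  23–101 m: Δρ/Δz = 1.00/78 = 0.013 kg m⁻⁴
  101–133 m: Δρ/Δz = 0.10/32 = 3.1 × 10⁻³ kg m⁻⁴
  133–188 m: Δρ/Δz = 0.90/55 = 0.016 kg m⁻⁴
  188–200 m: Δρ/Δz = 0.23/12 = 0.019 kg m⁻⁴
  200–212 m: Δρ/Δz = 0.37/12 = 0.031 kg m⁻⁴
The largest gradient is in the 200–212 m interval — the pycnocline.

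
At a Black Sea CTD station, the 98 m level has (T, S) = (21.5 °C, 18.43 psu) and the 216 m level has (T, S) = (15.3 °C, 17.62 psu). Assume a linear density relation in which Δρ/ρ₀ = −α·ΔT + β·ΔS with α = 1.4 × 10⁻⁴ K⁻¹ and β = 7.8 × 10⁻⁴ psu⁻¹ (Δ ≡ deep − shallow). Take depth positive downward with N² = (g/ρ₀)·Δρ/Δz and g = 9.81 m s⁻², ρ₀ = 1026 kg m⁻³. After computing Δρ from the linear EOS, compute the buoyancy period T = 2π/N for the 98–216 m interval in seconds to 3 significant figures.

ΔT = -6.2 K, ΔS = -0.81 psu (deep − shallow).
Δρ/ρ₀ = −αΔT + βΔS = 8.68 × 10⁻⁴ − 6.318 × 10⁻⁴ = 2.362 × 10⁻⁴, so Δρ ≈ 0.2423 kg m⁻³.
N² = (g/ρ₀)·Δρ/Δz = g·(Δρ/ρ₀)/Δz = 9.81 × 2.362 × 10⁻⁴ / 118 = 1.9637 × 10⁻⁵ s⁻².
N = √(1.9637 × 10⁻⁵) = 4.4314 × 10⁻³ rad s⁻¹ → T = 2π/N = 1.4179 × 10³ s ≈ 1.42 × 10³ s.

1.42 × 10³ s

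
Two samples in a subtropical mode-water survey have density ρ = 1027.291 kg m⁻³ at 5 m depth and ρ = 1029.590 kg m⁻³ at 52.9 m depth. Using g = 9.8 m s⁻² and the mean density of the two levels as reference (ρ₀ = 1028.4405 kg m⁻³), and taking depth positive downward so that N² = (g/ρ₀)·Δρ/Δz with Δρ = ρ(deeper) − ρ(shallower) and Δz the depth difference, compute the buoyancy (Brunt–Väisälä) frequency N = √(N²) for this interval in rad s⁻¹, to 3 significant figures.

0.0214 rad s⁻¹

Δρ = 1029.590 − 1027.291 = 2.299 kg m⁻³ over Δz = 52.9 − 5 = 47.9 m.
N² = (9.8/1028.4405) × (2.299/47.9) = 4.5735 × 10⁻⁴ s⁻².
N = √(4.5735 × 10⁻⁴) = 0.021386 rad s⁻¹ ≈ 0.0214 rad s⁻¹.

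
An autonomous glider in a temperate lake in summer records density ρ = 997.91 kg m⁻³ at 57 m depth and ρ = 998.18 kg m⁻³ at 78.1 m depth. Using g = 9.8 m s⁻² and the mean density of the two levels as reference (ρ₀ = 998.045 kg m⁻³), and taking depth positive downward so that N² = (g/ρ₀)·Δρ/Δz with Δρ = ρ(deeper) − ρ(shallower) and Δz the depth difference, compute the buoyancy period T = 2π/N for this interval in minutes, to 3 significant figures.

Δρ = 998.18 − 997.91 = 0.27 kg m⁻³ over Δz = 78.1 − 57 = 21.1 m.
N² = (9.8/998.045) × (0.27/21.1) = 1.2565 × 10⁻⁴ s⁻².
N = √(1.2565 × 10⁻⁴) = 0.011209 rad s⁻¹, so T = 2π/N = 560.55 s = 9.3425 min ≈ 9.34 min.

9.34 min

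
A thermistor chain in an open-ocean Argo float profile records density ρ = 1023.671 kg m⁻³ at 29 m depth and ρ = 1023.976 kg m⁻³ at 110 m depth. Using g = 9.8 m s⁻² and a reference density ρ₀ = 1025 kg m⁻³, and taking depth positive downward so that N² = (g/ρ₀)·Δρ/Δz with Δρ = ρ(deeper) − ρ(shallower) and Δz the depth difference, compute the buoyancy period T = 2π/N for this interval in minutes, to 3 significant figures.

17.5 min

Δρ = 1023.976 − 1023.671 = 0.305 kg m⁻³ over Δz = 110 − 29 = 81 m.
N² = (9.8/1025) × (0.305/81) = 3.6001 × 10⁻⁵ s⁻².
N = √(3.6001 × 10⁻⁵) = 6.0001 × 10⁻³ rad s⁻¹, so T = 2π/N = 1.0472 × 10³ s = 17.453 min ≈ 17.5 min.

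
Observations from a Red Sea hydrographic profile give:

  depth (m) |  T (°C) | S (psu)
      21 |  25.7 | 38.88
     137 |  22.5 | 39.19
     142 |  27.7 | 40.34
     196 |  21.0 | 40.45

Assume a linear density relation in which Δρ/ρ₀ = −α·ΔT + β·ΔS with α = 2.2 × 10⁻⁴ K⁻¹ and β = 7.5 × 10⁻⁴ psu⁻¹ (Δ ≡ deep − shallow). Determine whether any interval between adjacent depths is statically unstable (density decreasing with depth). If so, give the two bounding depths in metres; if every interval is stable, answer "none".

137–142 m

Evaluate Δρ/ρ₀ = −αΔT + βΔS across each adjacent pair:
  21–137 m: −αΔT+βΔS = −(2.2 × 10⁻⁴)(-3.2)+(7.5 × 10⁻⁴)(+0.31) = 9.4 × 10⁻⁴ → stable
  137–142 m: −αΔT+βΔS = −(2.2 × 10⁻⁴)(+5.2)+(7.5 × 10⁻⁴)(+1.15) = -2.8 × 10⁻⁴ → UNSTABLE
  142–196 m: −αΔT+βΔS = −(2.2 × 10⁻⁴)(-6.7)+(7.5 × 10⁻⁴)(+0.11) = 1.6 × 10⁻³ → stable
The 137–142 m interval has Δρ < 0: lighter water underlies denser water.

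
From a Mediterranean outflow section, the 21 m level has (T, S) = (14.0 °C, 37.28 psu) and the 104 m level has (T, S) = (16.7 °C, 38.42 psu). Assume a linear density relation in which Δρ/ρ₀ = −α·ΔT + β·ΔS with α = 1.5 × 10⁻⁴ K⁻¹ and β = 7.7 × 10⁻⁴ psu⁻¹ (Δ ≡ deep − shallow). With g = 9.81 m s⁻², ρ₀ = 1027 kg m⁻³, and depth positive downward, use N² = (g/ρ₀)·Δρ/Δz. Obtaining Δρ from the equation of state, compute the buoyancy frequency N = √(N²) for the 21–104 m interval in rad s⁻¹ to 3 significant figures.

7.48 × 10⁻³ rad s⁻¹

ΔT = +2.7 K, ΔS = +1.14 psu (deep − shallow).
Δρ/ρ₀ = −αΔT + βΔS = -4.05 × 10⁻⁴ + 8.778 × 10⁻⁴ = 4.728 × 10⁻⁴, so Δρ ≈ 0.4856 kg m⁻³.
N² = (g/ρ₀)·Δρ/Δz = g·(Δρ/ρ₀)/Δz = 9.81 × 4.728 × 10⁻⁴ / 83 = 5.5882 × 10⁻⁵ s⁻².
N = √(5.5882 × 10⁻⁵) = 7.4754 × 10⁻³ rad s⁻¹ ≈ 7.48 × 10⁻³ rad s⁻¹.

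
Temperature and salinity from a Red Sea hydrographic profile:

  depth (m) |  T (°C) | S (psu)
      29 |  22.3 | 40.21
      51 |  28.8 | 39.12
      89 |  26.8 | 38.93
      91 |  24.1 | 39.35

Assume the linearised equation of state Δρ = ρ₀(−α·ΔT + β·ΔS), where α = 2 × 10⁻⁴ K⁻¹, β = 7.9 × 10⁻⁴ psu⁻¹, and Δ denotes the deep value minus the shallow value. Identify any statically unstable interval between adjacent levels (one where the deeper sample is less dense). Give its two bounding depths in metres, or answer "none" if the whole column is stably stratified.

Evaluate Δρ/ρ₀ = −αΔT + βΔS across each adjacent pair:
  29–51 m: −αΔT+βΔS = −(2 × 10⁻⁴)(+6.5)+(7.9 × 10⁻⁴)(-1.09) = -2.2 × 10⁻³ → UNSTABLE
  51–89 m: −αΔT+βΔS = −(2 × 10⁻⁴)(-2.0)+(7.9 × 10⁻⁴)(-0.19) = 2.5 × 10⁻⁴ → stable
  89–91 m: −αΔT+βΔS = −(2 × 10⁻⁴)(-2.7)+(7.9 × 10⁻⁴)(+0.42) = 8.7 × 10⁻⁴ → stable
The 29–51 m interval has Δρ < 0: lighter water underlies denser water.

29–51 m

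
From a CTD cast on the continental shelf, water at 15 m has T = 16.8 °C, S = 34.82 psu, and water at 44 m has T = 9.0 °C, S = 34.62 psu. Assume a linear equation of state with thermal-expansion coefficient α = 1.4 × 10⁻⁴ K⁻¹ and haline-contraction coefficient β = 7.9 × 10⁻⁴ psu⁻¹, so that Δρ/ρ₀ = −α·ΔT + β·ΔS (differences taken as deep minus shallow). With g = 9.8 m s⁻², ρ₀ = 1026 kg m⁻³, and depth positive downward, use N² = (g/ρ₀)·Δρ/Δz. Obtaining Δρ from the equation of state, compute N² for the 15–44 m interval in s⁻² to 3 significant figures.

ΔT = -7.8 K, ΔS = -0.20 psu (deep − shallow).
Δρ/ρ₀ = −αΔT + βΔS = 1.092 × 10⁻³ − 1.58 × 10⁻⁴ = 9.34 × 10⁻⁴, so Δρ ≈ 0.9583 kg m⁻³.
N² = (g/ρ₀)·Δρ/Δz = g·(Δρ/ρ₀)/Δz = 9.8 × 9.34 × 10⁻⁴ / 29 = 3.1563 × 10⁻⁴ s⁻² ≈ 3.16 × 10⁻⁴ s⁻².

3.16 × 10⁻⁴ s⁻²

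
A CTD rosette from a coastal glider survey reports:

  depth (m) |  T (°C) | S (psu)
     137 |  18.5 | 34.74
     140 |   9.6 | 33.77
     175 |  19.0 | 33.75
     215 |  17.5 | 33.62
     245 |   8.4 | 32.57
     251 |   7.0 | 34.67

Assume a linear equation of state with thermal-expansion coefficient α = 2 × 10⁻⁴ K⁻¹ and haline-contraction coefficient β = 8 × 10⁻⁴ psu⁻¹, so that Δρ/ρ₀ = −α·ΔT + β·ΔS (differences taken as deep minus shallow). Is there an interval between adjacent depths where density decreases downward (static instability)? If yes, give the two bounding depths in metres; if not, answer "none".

Evaluate Δρ/ρ₀ = −αΔT + βΔS across each adjacent pair:
  137–140 m: −αΔT+βΔS = −(2 × 10⁻⁴)(-8.9)+(8 × 10⁻⁴)(-0.97) = 1.0 × 10⁻³ → stable
  140–175 m: −αΔT+βΔS = −(2 × 10⁻⁴)(+9.4)+(8 × 10⁻⁴)(-0.02) = -1.9 × 10⁻³ → UNSTABLE
  175–215 m: −αΔT+βΔS = −(2 × 10⁻⁴)(-1.5)+(8 × 10⁻⁴)(-0.13) = 2.0 × 10⁻⁴ → stable
  215–245 m: −αΔT+βΔS = −(2 × 10⁻⁴)(-9.1)+(8 × 10⁻⁴)(-1.05) = 9.8 × 10⁻⁴ → stable
  245–251 m: −αΔT+βΔS = −(2 × 10⁻⁴)(-1.4)+(8 × 10⁻⁴)(+2.10) = 2.0 × 10⁻³ → stable
The 140–175 m interval has Δρ < 0: lighter water underlies denser water.

140–175 m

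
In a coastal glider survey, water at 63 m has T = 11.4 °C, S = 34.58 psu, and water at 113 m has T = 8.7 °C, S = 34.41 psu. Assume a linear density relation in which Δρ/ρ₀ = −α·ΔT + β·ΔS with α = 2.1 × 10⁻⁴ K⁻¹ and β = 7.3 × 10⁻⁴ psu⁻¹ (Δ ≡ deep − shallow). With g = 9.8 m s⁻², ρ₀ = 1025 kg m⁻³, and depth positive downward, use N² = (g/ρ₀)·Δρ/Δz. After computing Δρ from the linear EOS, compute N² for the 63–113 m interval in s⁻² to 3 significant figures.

8.68 × 10⁻⁵ s⁻²

ΔT = -2.7 K, ΔS = -0.17 psu (deep − shallow).
Δρ/ρ₀ = −αΔT + βΔS = 5.67 × 10⁻⁴ − 1.241 × 10⁻⁴ = 4.429 × 10⁻⁴, so Δρ ≈ 0.4540 kg m⁻³.
N² = (g/ρ₀)·Δρ/Δz = g·(Δρ/ρ₀)/Δz = 9.8 × 4.429 × 10⁻⁴ / 50 = 8.6808 × 10⁻⁵ s⁻² ≈ 8.68 × 10⁻⁵ s⁻².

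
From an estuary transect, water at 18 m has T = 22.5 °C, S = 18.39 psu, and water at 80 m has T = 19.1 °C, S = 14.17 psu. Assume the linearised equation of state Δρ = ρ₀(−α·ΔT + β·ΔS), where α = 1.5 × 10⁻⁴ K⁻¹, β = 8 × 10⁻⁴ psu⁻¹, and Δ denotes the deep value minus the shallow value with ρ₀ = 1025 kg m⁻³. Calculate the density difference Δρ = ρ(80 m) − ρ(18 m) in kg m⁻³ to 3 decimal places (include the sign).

-2.938 kg m⁻³

ΔT = -3.4 K, ΔS = -4.22 psu (deep − shallow).
Δρ/ρ₀ = −(1.5 × 10⁻⁴)(-3.4) + (8 × 10⁻⁴)(-4.22) = -2.866 × 10⁻³.
Δρ = 1025 × (-2.866 × 10⁻³) = -2.938 kg m⁻³.
Negative Δρ: lighter below, statically unstable.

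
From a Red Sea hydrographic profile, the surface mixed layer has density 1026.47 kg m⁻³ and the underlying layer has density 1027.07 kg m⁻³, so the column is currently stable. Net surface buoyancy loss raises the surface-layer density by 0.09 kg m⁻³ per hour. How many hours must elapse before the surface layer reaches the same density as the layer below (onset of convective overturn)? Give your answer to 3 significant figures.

6.67 hours

Density deficit of the surface layer: 1027.07 − 1026.47 = 0.6 kg m⁻³.
Required change = 0.6 / 0.09 = 6.67 hours.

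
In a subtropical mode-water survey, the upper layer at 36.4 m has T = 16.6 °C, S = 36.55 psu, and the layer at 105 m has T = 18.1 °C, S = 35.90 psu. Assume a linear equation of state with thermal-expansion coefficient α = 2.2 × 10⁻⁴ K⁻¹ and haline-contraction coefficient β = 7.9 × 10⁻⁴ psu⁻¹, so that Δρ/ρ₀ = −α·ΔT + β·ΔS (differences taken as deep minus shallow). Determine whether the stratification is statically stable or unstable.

unstable

ΔT = 18.1 − 16.6 = +1.5 K and ΔS = 35.90 − 36.55 = -0.65 psu (deep − shallow).
−αΔT = -3.30 × 10⁻⁴; βΔS = -5.135 × 10⁻⁴; sum Δρ/ρ₀ = -8.435 × 10⁻⁴.
Δρ/ρ₀ < 0, so Δρ < 0: deeper water is lighter → statically unstable; the column would overturn.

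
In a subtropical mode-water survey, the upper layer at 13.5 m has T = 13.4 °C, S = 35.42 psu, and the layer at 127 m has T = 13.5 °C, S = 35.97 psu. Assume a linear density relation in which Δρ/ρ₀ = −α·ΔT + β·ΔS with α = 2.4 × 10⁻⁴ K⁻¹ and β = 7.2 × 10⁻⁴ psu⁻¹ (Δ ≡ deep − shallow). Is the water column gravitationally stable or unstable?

ΔT = 13.5 − 13.4 = +0.1 K and ΔS = 35.97 − 35.42 = +0.55 psu (deep − shallow).
−αΔT = -2.40 × 10⁻⁵; βΔS = 3.96 × 10⁻⁴; sum Δρ/ρ₀ = 3.72 × 10⁻⁴.
Δρ/ρ₀ > 0, so Δρ > 0: deeper water is denser → statically stable.

stable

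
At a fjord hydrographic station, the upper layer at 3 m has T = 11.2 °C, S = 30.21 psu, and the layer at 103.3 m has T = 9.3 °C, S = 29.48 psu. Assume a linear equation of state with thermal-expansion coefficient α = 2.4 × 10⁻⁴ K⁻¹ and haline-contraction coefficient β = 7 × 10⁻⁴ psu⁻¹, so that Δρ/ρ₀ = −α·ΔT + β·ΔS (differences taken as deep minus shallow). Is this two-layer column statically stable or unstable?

unstable

ΔT = 9.3 − 11.2 = -1.9 K and ΔS = 29.48 − 30.21 = -0.73 psu (deep − shallow).
−αΔT = 4.56 × 10⁻⁴; βΔS = -5.11 × 10⁻⁴; sum Δρ/ρ₀ = -5.50 × 10⁻⁵.
Δρ/ρ₀ < 0, so Δρ < 0: deeper water is lighter → statically unstable; the column would overturn.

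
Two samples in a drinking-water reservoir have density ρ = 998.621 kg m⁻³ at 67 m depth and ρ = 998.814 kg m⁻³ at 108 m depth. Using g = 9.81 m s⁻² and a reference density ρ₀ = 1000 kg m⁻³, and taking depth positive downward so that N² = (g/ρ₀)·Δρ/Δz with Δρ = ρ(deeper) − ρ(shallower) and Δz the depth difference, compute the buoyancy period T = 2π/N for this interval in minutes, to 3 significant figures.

Δρ = 998.814 − 998.621 = 0.193 kg m⁻³ over Δz = 108 − 67 = 41 m.
N² = (9.81/1000) × (0.193/41) = 4.6179 × 10⁻⁵ s⁻².
N = √(4.6179 × 10⁻⁵) = 6.7955 × 10⁻³ rad s⁻¹, so T = 2π/N = 924.61 s = 15.410 min ≈ 15.4 min.
A positive N² confirms static stability across the interval.

15.4 min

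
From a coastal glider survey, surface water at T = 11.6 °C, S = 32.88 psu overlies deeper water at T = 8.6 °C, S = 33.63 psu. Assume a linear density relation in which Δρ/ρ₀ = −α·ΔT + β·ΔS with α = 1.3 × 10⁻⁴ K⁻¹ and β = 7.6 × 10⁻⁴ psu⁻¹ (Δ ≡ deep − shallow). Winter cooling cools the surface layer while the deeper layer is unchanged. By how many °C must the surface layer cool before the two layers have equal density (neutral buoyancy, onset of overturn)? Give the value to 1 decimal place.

7.4 °C

Neutral buoyancy requires Δρ = 0, i.e. −α(T_deep − T_surf′) + β(S_deep − S_surf) = 0.
T_surf′ = T_deep − (β/α)·ΔS = 8.6 − (7.6 × 10⁻⁴/1.3 × 10⁻⁴)·(+0.75) = 4.215 °C.
Cooling required: 11.6 − (4.215) = 7.385 °C.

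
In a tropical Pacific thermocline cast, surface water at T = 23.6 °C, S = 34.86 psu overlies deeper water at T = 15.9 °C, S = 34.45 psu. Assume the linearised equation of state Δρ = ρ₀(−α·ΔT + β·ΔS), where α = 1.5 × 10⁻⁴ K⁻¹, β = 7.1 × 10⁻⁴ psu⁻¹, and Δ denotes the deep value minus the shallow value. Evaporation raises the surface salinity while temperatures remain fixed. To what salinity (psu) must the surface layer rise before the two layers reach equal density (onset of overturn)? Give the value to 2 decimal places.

Neutral buoyancy requires −α(T_deep − T_surf) + β(S_deep − S_surf′) = 0.
S_surf′ = S_deep − (α/β)·ΔT = 34.45 − (1.5 × 10⁻⁴/7.1 × 10⁻⁴)·(-7.7) = 36.0768 psu.
Increase required: 36.0768 − 34.86 = 1.2168 psu.

36.08 psu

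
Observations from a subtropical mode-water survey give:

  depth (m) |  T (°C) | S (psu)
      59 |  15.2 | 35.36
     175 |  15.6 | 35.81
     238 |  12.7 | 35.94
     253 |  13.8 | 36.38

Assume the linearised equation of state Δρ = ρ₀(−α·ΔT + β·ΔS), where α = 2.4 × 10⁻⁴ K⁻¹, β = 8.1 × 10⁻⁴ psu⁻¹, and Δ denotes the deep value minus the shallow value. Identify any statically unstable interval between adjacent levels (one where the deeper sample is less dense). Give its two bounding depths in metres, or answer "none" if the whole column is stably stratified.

Evaluate Δρ/ρ₀ = −αΔT + βΔS across each adjacent pair:
  59–175 m: −αΔT+βΔS = −(2.4 × 10⁻⁴)(+0.4)+(8.1 × 10⁻⁴)(+0.45) = 2.7 × 10⁻⁴ → stable
  175–238 m: −αΔT+βΔS = −(2.4 × 10⁻⁴)(-2.9)+(8.1 × 10⁻⁴)(+0.13) = 8.0 × 10⁻⁴ → stable
  238–253 m: −αΔT+βΔS = −(2.4 × 10⁻⁴)(+1.1)+(8.1 × 10⁻⁴)(+0.44) = 9.2 × 10⁻⁵ → stable
Every interval has Δρ > 0: the column is stably stratified throughout.

none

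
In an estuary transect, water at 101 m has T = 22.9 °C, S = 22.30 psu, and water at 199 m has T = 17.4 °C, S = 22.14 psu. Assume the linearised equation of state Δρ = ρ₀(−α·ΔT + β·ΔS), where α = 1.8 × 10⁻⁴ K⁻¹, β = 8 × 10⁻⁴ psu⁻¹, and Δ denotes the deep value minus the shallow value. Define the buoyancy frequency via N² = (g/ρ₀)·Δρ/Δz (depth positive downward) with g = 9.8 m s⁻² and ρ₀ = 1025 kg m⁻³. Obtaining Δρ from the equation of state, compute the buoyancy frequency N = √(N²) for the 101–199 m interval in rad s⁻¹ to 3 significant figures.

ΔT = -5.5 K, ΔS = -0.16 psu (deep − shallow).
Δρ/ρ₀ = −αΔT + βΔS = 9.90 × 10⁻⁴ − 1.28 × 10⁻⁴ = 8.62 × 10⁻⁴, so Δρ ≈ 0.8835 kg m⁻³.
N² = (g/ρ₀)·Δρ/Δz = g·(Δρ/ρ₀)/Δz = 9.8 × 8.62 × 10⁻⁴ / 98 = 8.6200 × 10⁻⁵ s⁻².
N = √(8.6200 × 10⁻⁵) = 9.2844 × 10⁻³ rad s⁻¹ ≈ 9.28 × 10⁻³ rad s⁻¹.

9.28 × 10⁻³ rad s⁻¹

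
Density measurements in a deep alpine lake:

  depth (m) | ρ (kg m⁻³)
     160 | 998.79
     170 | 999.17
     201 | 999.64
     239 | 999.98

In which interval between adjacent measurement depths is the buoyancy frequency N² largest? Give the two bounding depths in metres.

160–170 m

Compute the density gradient over each adjacent pair:
  160–170 m: Δρ/Δz = 0.38/10 = 0.038 kg m⁻⁴
  170–201 m: Δρ/Δz = 0.47/31 = 0.015 kg m⁻⁴
  201–239 m: Δρ/Δz = 0.34/38 = 8.9 × 10⁻³ kg m⁻⁴
The largest gradient is in the 160–170 m interval — the pycnocline.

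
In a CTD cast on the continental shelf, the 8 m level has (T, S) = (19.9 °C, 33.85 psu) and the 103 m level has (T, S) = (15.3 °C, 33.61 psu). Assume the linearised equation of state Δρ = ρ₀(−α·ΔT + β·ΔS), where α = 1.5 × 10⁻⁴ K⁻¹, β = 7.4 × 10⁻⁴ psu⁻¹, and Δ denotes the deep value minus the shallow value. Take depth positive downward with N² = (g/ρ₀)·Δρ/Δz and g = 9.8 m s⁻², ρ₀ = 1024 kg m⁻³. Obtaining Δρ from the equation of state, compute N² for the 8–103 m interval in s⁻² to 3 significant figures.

ΔT = -4.6 K, ΔS = -0.24 psu (deep − shallow).
Δρ/ρ₀ = −αΔT + βΔS = 6.90 × 10⁻⁴ − 1.776 × 10⁻⁴ = 5.124 × 10⁻⁴, so Δρ ≈ 0.5247 kg m⁻³.
N² = (g/ρ₀)·Δρ/Δz = g·(Δρ/ρ₀)/Δz = 9.8 × 5.124 × 10⁻⁴ / 95 = 5.2858 × 10⁻⁵ s⁻² ≈ 5.29 × 10⁻⁵ s⁻².

5.29 × 10⁻⁵ s⁻²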